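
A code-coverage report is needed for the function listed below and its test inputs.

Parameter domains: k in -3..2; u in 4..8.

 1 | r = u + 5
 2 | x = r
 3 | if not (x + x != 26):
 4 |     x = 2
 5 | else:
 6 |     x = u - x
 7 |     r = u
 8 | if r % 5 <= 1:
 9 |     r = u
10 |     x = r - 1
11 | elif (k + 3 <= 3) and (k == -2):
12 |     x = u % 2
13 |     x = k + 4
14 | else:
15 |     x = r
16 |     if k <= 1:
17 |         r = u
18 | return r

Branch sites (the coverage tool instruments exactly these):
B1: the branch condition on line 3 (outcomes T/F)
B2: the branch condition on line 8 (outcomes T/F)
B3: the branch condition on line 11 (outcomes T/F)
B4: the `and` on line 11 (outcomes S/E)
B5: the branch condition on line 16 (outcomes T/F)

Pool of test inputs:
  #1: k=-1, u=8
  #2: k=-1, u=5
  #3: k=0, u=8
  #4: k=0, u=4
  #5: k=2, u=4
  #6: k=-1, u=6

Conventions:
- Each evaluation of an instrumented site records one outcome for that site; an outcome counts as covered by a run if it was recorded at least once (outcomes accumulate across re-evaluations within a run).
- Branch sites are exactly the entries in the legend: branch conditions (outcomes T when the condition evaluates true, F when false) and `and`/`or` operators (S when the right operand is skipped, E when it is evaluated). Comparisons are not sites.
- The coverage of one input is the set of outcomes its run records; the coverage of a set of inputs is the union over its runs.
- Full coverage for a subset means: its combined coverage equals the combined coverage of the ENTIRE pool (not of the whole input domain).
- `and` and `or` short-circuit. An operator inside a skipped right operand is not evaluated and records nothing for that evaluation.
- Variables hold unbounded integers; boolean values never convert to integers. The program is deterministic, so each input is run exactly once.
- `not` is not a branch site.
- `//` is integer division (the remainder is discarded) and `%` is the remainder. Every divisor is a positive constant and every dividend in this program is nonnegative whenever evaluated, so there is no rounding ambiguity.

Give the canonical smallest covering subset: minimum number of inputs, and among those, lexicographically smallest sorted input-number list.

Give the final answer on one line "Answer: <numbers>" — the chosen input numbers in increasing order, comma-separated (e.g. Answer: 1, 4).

run #1 (k=-1, u=8) records B1=T, B2=F, B3=F, B4=E, B5=T
run #2 (k=-1, u=5) records B1=F, B2=T
run #3 (k=0, u=8) records B1=T, B2=F, B3=F, B4=E, B5=T
run #4 (k=0, u=4) records B1=F, B2=F, B3=F, B4=E, B5=T
run #5 (k=2, u=4) records B1=F, B2=F, B3=F, B4=S, B5=F
run #6 (k=-1, u=6) records B1=F, B2=T
pool-wide coverage (9 outcomes): B1=T, B1=F, B2=T, B2=F, B3=F, B4=S, B4=E, B5=T, B5=F
size 1 is not enough: best union over all size-1 subsets is 5/9
size 2 is not enough: best union over all size-2 subsets is 8/9
at size 3, {1, 2, 5} reaches all 9 outcomes; every lexicographically earlier size-3 subset fails

Answer: 1, 2, 5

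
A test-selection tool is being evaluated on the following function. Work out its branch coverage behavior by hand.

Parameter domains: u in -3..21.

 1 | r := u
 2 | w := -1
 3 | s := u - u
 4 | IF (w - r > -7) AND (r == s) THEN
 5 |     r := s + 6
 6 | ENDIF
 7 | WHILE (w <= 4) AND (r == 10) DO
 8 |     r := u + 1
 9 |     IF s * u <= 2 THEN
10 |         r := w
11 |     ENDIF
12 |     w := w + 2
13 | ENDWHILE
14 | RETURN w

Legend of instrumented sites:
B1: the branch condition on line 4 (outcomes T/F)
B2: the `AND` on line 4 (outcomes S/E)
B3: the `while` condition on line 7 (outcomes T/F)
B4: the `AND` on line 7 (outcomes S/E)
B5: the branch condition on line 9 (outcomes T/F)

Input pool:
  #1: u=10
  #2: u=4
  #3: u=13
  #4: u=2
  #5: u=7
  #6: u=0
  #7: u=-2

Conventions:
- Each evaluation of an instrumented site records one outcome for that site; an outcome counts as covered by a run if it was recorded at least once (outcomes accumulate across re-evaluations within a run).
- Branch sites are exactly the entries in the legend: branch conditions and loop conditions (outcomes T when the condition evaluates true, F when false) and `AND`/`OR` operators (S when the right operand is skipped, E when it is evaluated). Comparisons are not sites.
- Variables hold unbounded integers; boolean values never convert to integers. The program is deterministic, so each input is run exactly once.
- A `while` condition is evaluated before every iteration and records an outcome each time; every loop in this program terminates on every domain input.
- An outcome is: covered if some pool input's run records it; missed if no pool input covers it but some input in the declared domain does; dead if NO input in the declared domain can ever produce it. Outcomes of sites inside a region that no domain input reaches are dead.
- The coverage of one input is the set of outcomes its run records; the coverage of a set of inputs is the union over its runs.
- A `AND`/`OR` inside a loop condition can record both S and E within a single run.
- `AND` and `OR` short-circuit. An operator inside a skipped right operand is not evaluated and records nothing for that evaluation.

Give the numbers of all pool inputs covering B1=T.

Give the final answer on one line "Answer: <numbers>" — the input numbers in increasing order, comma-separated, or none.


input #1 (u=10): misses B1=T
input #2 (u=4): misses B1=T
input #3 (u=13): misses B1=T
input #4 (u=2): misses B1=T
input #5 (u=7): misses B1=T
input #6 (u=0): covers B1=T
input #7 (u=-2): misses B1=T
Answer: 6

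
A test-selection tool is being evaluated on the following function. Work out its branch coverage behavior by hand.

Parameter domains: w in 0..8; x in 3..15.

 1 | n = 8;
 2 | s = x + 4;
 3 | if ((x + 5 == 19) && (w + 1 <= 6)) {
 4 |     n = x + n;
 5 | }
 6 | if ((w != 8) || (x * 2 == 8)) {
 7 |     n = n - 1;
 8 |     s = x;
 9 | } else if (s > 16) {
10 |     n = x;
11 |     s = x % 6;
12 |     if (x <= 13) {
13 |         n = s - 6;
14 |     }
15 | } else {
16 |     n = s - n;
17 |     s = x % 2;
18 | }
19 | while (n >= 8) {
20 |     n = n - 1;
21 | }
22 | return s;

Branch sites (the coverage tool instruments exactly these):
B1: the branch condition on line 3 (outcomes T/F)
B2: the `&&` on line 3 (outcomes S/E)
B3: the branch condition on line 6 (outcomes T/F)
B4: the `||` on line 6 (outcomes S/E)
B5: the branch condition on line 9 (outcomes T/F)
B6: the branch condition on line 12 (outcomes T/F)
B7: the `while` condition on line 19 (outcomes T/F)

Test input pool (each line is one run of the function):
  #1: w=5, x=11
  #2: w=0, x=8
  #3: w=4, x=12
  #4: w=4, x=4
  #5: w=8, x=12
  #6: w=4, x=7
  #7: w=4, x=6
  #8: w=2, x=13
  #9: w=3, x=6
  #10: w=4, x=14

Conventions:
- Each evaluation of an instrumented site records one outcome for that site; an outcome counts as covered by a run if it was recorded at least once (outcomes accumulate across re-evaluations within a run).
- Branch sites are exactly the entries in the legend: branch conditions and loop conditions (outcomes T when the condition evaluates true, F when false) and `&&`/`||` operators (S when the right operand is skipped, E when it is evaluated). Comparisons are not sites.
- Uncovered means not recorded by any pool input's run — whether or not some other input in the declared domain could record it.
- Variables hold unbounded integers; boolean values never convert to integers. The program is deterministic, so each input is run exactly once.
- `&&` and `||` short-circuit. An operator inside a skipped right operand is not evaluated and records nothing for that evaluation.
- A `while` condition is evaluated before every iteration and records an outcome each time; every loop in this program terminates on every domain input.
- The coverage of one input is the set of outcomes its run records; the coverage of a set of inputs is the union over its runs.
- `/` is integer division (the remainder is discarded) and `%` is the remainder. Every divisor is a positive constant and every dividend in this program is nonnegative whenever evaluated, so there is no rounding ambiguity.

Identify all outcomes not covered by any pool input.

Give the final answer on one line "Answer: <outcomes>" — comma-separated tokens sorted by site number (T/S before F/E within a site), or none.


#1 (w=5, x=11) -> B2->S, B1->F, B4->S, B3->T, B7->F; covered: B1=F, B2=S, B3=T, B4=S, B7=F
#2 (w=0, x=8) -> B2->S, B1->F, B4->S, B3->T, B7->F; covered: B1=F, B2=S, B3=T, B4=S, B7=F
#3 (w=4, x=12) -> B2->S, B1->F, B4->S, B3->T, B7->F; covered: B1=F, B2=S, B3=T, B4=S, B7=F
#4 (w=4, x=4) -> B2->S, B1->F, B4->S, B3->T, B7->F; covered: B1=F, B2=S, B3=T, B4=S, B7=F
#5 (w=8, x=12) -> B2->S, B1->F, B4->E, B3->F, B5->F, B7->T, B7->F; covered: B1=F, B2=S, B3=F, B4=E, B5=F, B7=T, B7=F
#6 (w=4, x=7) -> B2->S, B1->F, B4->S, B3->T, B7->F; covered: B1=F, B2=S, B3=T, B4=S, B7=F
#7 (w=4, x=6) -> B2->S, B1->F, B4->S, B3->T, B7->F; covered: B1=F, B2=S, B3=T, B4=S, B7=F
#8 (w=2, x=13) -> B2->S, B1->F, B4->S, B3->T, B7->F; covered: B1=F, B2=S, B3=T, B4=S, B7=F
#9 (w=3, x=6) -> B2->S, B1->F, B4->S, B3->T, B7->F; covered: B1=F, B2=S, B3=T, B4=S, B7=F
#10 (w=4, x=14) -> B2->E, B1->T, B4->S, B3->T, B7->T, B7->T, B7->T, B7->T, B7->T, B7->T, B7->T, B7->T, B7->T, B7->T, ...; covered: B1=T, B2=E, B3=T, B4=S, B7=T, B7=F
union over the pool: B1=T, B1=F, B2=S, B2=E, B3=T, B3=F, B4=S, B4=E, B5=F, B7=T, B7=F
uncovered (3 of 14): B5=T, B6=T, B6=F
Answer: B5=T, B6=T, B6=F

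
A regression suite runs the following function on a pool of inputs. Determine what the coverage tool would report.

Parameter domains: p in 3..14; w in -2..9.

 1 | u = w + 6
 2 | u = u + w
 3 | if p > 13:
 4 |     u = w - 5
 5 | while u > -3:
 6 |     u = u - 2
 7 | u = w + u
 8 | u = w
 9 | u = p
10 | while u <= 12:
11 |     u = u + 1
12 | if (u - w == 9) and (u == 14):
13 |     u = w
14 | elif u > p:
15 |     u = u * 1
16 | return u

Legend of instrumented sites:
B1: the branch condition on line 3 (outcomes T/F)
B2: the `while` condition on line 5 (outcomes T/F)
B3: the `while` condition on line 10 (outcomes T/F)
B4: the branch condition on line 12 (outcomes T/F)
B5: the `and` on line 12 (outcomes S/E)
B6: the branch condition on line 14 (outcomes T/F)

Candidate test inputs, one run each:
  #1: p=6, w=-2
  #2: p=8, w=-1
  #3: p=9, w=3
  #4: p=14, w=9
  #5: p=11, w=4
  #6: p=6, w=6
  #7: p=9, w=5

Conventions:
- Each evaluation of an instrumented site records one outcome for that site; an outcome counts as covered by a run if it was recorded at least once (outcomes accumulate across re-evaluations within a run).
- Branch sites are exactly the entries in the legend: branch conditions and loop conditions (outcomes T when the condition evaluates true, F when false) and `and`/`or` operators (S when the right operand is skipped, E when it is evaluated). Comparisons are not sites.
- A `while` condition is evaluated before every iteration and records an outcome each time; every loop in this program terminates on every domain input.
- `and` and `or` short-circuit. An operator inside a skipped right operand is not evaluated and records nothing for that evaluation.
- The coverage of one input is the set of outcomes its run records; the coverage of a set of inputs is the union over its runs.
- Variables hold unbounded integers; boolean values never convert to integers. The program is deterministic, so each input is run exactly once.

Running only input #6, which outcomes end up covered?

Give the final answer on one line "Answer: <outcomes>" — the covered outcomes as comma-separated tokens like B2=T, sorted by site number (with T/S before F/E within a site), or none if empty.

Tracing the run of input #6 (p=6, w=6):
  B1->F, B2->T, B2->T, B2->T, B2->T, B2->T, B2->T, B2->T, B2->T, B2->T
  B2->T, B2->T, B2->F, B3->T, B3->T, B3->T, B3->T, B3->T, B3->T, B3->T
  B3->F, B5->S, B4->F, B6->T
deduplicating events, the covered set is: B1=F, B2=T, B2=F, B3=T, B3=F, B4=F, B5=S, B6=T

Answer: B1=F, B2=T, B2=F, B3=T, B3=F, B4=F, B5=S, B6=T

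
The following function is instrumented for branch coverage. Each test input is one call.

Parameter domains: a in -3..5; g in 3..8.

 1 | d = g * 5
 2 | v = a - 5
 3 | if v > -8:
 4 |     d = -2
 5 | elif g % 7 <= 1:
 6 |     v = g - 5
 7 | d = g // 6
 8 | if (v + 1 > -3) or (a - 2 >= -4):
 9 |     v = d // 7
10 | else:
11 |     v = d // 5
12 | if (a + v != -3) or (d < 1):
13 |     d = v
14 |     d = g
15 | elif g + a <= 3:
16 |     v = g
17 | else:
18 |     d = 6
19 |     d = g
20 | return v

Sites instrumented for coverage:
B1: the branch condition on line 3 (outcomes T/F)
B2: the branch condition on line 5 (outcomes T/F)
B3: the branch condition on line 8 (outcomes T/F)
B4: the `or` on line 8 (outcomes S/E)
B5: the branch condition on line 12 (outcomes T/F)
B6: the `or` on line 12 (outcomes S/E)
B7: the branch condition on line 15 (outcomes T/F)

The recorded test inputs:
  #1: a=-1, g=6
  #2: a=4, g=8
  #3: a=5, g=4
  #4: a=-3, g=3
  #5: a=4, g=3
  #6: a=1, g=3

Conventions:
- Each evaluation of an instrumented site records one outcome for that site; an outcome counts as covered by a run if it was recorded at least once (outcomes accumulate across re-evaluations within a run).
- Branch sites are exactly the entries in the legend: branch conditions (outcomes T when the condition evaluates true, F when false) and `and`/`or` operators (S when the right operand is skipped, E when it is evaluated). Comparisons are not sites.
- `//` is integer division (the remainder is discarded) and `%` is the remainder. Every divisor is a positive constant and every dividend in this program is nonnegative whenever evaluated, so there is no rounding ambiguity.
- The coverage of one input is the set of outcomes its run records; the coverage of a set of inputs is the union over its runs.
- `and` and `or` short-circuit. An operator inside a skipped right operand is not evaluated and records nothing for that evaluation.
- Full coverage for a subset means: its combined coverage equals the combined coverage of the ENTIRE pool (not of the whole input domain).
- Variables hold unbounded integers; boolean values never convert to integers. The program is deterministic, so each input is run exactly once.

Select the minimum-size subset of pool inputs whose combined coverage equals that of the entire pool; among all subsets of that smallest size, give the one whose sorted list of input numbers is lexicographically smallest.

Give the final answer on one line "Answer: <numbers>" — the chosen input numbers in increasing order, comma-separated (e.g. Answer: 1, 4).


test 1 (a=-1, g=6) fires B1->T, B4->E, B3->T, B6->S, B5->T; hits B1=T, B3=T, B4=E, B5=T, B6=S
test 2 (a=4, g=8) fires B1->T, B4->S, B3->T, B6->S, B5->T; hits B1=T, B3=T, B4=S, B5=T, B6=S
test 3 (a=5, g=4) fires B1->T, B4->S, B3->T, B6->S, B5->T; hits B1=T, B3=T, B4=S, B5=T, B6=S
test 4 (a=-3, g=3) fires B1->F, B2->F, B4->E, B3->F, B6->E, B5->T; hits B1=F, B2=F, B3=F, B4=E, B5=T, B6=E
test 5 (a=4, g=3) fires B1->T, B4->S, B3->T, B6->S, B5->T; hits B1=T, B3=T, B4=S, B5=T, B6=S
test 6 (a=1, g=3) fires B1->T, B4->E, B3->T, B6->S, B5->T; hits B1=T, B3=T, B4=E, B5=T, B6=S
the full pool covers 10 outcomes: B1=T, B1=F, B2=F, B3=T, B3=F, B4=S, B4=E, B5=T, B6=S, B6=E
every size-1 subset falls short of the 10 outcomes (best: 6/10)
the canonical winner is {2, 4}: size 2, full 10-outcome coverage, earliest index list among size-2 covers
Answer: 2, 4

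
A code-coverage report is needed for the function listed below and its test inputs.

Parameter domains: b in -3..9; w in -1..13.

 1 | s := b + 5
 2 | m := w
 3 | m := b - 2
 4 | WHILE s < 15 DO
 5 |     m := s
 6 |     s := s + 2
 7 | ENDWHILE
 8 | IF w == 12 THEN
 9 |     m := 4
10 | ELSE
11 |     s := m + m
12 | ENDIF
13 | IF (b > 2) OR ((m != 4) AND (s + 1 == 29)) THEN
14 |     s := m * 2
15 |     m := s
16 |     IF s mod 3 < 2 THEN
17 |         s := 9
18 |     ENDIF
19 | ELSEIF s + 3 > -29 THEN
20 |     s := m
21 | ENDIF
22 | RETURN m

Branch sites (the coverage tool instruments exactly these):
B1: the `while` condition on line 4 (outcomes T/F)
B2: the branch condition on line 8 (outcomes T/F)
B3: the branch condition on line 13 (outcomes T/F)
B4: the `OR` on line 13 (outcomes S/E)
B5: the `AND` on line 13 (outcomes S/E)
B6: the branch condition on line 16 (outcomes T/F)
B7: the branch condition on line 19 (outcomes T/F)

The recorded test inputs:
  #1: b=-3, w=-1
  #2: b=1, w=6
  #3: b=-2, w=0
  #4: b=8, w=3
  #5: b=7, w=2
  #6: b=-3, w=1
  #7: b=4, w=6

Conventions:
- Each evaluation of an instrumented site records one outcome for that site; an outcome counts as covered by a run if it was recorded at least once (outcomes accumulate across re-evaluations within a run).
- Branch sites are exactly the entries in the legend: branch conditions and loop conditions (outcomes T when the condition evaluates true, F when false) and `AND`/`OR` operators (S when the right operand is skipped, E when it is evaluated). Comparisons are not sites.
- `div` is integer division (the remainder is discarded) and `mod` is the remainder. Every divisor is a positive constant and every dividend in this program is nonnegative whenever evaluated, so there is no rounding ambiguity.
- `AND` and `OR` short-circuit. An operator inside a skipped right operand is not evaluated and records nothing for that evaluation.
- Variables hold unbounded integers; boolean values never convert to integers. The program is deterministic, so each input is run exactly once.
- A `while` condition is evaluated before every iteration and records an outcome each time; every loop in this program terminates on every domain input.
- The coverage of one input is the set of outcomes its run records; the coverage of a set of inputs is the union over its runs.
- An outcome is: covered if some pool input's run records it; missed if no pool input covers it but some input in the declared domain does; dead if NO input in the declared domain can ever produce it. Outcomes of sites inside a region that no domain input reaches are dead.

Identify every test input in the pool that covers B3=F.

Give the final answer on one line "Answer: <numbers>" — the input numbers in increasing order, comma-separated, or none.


input #1 (b=-3, w=-1): never hits B3=F
input #2 (b=1, w=6): never hits B3=F
input #3 (b=-2, w=0): hits B3=F
input #4 (b=8, w=3): never hits B3=F
input #5 (b=7, w=2): never hits B3=F
input #6 (b=-3, w=1): never hits B3=F
input #7 (b=4, w=6): never hits B3=F
Answer: 3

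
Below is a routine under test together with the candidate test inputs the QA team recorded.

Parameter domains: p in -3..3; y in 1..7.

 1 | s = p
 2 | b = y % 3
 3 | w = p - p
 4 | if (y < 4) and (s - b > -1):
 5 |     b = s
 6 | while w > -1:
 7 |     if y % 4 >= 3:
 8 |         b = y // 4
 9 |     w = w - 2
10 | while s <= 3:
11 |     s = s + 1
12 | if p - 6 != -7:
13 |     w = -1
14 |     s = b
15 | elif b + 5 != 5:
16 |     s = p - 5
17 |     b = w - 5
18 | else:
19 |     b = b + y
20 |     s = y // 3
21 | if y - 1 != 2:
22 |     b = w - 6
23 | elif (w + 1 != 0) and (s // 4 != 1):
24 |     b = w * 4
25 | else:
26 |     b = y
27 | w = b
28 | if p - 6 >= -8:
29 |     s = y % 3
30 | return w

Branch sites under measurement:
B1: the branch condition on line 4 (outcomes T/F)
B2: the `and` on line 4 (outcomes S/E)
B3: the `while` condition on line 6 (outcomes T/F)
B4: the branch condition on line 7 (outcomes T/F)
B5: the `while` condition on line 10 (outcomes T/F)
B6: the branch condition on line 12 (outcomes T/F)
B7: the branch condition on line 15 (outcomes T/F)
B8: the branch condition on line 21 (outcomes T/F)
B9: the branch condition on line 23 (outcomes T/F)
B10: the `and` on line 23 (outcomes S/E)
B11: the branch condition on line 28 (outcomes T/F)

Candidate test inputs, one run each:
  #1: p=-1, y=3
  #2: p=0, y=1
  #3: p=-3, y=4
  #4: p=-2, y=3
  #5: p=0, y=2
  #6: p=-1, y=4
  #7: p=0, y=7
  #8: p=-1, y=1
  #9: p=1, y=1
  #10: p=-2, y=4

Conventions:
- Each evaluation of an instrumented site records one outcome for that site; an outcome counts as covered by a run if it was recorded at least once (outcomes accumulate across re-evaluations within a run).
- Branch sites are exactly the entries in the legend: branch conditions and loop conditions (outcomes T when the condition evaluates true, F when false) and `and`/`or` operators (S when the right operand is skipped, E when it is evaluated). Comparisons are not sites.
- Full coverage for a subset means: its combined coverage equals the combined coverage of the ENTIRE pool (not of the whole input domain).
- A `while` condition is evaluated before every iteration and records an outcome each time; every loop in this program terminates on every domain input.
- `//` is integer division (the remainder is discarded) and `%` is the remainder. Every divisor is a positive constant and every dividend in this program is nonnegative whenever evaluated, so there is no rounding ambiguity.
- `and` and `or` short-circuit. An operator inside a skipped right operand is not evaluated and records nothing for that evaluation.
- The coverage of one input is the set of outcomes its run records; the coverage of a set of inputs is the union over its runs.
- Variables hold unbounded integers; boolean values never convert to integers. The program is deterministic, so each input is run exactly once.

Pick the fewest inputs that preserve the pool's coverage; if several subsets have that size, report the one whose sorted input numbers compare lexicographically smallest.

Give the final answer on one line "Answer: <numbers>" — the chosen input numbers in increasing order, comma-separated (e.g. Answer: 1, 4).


input #1 (p=-1, y=3): events B2->E, B1->F, B3->T, B4->T, B3->F, B5->T, B5->T, B5->T, B5->T, B5->T, B5->F, B6->F, B7->F, B8->F, ...; covers B1=F, B2=E, B3=T, B3=F, B4=T, B5=T, B5=F, B6=F, B7=F, B8=F, B9=T, B10=E, B11=T
input #2 (p=0, y=1): events B2->E, B1->F, B3->T, B4->F, B3->F, B5->T, B5->T, B5->T, B5->T, B5->F, B6->T, B8->T, B11->T; covers B1=F, B2=E, B3=T, B3=F, B4=F, B5=T, B5=F, B6=T, B8=T, B11=T
input #3 (p=-3, y=4): events B2->S, B1->F, B3->T, B4->F, B3->F, B5->T, B5->T, B5->T, B5->T, B5->T, B5->T, B5->T, B5->F, B6->T, ...; covers B1=F, B2=S, B3=T, B3=F, B4=F, B5=T, B5=F, B6=T, B8=T, B11=F
input #4 (p=-2, y=3): events B2->E, B1->F, B3->T, B4->T, B3->F, B5->T, B5->T, B5->T, B5->T, B5->T, B5->T, B5->F, B6->T, B8->F, ...; covers B1=F, B2=E, B3=T, B3=F, B4=T, B5=T, B5=F, B6=T, B8=F, B9=F, B10=S, B11=T
input #5 (p=0, y=2): events B2->E, B1->F, B3->T, B4->F, B3->F, B5->T, B5->T, B5->T, B5->T, B5->F, B6->T, B8->T, B11->T; covers B1=F, B2=E, B3=T, B3=F, B4=F, B5=T, B5=F, B6=T, B8=T, B11=T
input #6 (p=-1, y=4): events B2->S, B1->F, B3->T, B4->F, B3->F, B5->T, B5->T, B5->T, B5->T, B5->T, B5->F, B6->F, B7->T, B8->T, ...; covers B1=F, B2=S, B3=T, B3=F, B4=F, B5=T, B5=F, B6=F, B7=T, B8=T, B11=T
input #7 (p=0, y=7): events B2->S, B1->F, B3->T, B4->T, B3->F, B5->T, B5->T, B5->T, B5->T, B5->F, B6->T, B8->T, B11->T; covers B1=F, B2=S, B3=T, B3=F, B4=T, B5=T, B5=F, B6=T, B8=T, B11=T
input #8 (p=-1, y=1): events B2->E, B1->F, B3->T, B4->F, B3->F, B5->T, B5->T, B5->T, B5->T, B5->T, B5->F, B6->F, B7->T, B8->T, ...; covers B1=F, B2=E, B3=T, B3=F, B4=F, B5=T, B5=F, B6=F, B7=T, B8=T, B11=T
input #9 (p=1, y=1): events B2->E, B1->T, B3->T, B4->F, B3->F, B5->T, B5->T, B5->T, B5->F, B6->T, B8->T, B11->T; covers B1=T, B2=E, B3=T, B3=F, B4=F, B5=T, B5=F, B6=T, B8=T, B11=T
input #10 (p=-2, y=4): events B2->S, B1->F, B3->T, B4->F, B3->F, B5->T, B5->T, B5->T, B5->T, B5->T, B5->T, B5->F, B6->T, B8->T, ...; covers B1=F, B2=S, B3=T, B3=F, B4=F, B5=T, B5=F, B6=T, B8=T, B11=T
the full pool covers 22 outcomes: B1=T, B1=F, B2=S, B2=E, B3=T, B3=F, B4=T, B4=F, B5=T, B5=F, B6=T, B6=F, B7=T, B7=F, B8=T, B8=F, B9=T, B9=F, B10=S, B10=E, B11=T, B11=F
no size-1 subset reaches all 22 outcomes (best union: 13/22)
no size-2 subset reaches all 22 outcomes (best union: 18/22)
no size-3 subset reaches all 22 outcomes (best union: 20/22)
no size-4 subset reaches all 22 outcomes (best union: 21/22)
the canonical winner is {1, 3, 4, 6, 9}: size 5, full 22-outcome coverage, earliest index list among size-5 covers
Answer: 1, 3, 4, 6, 9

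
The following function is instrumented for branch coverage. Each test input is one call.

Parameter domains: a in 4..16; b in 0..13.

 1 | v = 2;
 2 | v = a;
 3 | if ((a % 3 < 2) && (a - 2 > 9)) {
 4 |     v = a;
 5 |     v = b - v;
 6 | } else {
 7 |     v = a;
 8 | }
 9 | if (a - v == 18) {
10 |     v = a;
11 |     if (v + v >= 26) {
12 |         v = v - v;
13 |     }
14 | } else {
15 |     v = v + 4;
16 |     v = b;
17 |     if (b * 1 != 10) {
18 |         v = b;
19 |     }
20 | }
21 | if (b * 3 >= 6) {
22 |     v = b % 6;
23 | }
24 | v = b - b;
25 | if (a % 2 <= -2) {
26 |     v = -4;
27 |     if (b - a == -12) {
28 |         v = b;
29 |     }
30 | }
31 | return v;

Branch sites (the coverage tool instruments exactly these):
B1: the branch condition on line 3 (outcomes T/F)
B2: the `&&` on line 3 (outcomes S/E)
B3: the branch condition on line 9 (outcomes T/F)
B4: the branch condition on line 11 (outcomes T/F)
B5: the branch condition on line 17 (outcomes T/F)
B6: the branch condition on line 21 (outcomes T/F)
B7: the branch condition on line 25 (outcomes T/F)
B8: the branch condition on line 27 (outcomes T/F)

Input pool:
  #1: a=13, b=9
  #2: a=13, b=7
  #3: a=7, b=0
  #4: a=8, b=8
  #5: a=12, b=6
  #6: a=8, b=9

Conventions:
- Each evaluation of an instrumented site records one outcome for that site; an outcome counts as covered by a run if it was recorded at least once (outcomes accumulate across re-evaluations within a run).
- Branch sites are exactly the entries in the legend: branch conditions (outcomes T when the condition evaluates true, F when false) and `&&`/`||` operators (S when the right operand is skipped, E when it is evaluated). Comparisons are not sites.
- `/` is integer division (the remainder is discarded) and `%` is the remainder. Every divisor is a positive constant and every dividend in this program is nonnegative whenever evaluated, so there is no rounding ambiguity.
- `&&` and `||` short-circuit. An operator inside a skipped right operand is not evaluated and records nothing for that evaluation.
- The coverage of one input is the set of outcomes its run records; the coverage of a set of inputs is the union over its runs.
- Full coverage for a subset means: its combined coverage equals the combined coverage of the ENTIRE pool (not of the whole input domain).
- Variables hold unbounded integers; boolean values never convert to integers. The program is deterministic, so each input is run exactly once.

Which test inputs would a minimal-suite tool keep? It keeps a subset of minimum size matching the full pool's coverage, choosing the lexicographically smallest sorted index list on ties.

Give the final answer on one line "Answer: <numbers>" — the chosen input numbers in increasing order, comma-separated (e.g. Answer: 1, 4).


#1 (a=13, b=9) -> B2->E, B1->T, B3->F, B5->T, B6->T, B7->F; covered: B1=T, B2=E, B3=F, B5=T, B6=T, B7=F
#2 (a=13, b=7) -> B2->E, B1->T, B3->F, B5->T, B6->T, B7->F; covered: B1=T, B2=E, B3=F, B5=T, B6=T, B7=F
#3 (a=7, b=0) -> B2->E, B1->F, B3->F, B5->T, B6->F, B7->F; covered: B1=F, B2=E, B3=F, B5=T, B6=F, B7=F
#4 (a=8, b=8) -> B2->S, B1->F, B3->F, B5->T, B6->T, B7->F; covered: B1=F, B2=S, B3=F, B5=T, B6=T, B7=F
#5 (a=12, b=6) -> B2->E, B1->T, B3->T, B4->F, B6->T, B7->F; covered: B1=T, B2=E, B3=T, B4=F, B6=T, B7=F
#6 (a=8, b=9) -> B2->S, B1->F, B3->F, B5->T, B6->T, B7->F; covered: B1=F, B2=S, B3=F, B5=T, B6=T, B7=F
the full pool covers 11 outcomes: B1=T, B1=F, B2=S, B2=E, B3=T, B3=F, B4=F, B5=T, B6=T, B6=F, B7=F
every size-1 subset falls short of the 11 outcomes (best: 6/11)
every size-2 subset falls short of the 11 outcomes (best: 10/11)
inputs {3, 4, 5} (size 3) cover everything; no size-3 subset with a lexicographically smaller index list covers all 11
Answer: 3, 4, 5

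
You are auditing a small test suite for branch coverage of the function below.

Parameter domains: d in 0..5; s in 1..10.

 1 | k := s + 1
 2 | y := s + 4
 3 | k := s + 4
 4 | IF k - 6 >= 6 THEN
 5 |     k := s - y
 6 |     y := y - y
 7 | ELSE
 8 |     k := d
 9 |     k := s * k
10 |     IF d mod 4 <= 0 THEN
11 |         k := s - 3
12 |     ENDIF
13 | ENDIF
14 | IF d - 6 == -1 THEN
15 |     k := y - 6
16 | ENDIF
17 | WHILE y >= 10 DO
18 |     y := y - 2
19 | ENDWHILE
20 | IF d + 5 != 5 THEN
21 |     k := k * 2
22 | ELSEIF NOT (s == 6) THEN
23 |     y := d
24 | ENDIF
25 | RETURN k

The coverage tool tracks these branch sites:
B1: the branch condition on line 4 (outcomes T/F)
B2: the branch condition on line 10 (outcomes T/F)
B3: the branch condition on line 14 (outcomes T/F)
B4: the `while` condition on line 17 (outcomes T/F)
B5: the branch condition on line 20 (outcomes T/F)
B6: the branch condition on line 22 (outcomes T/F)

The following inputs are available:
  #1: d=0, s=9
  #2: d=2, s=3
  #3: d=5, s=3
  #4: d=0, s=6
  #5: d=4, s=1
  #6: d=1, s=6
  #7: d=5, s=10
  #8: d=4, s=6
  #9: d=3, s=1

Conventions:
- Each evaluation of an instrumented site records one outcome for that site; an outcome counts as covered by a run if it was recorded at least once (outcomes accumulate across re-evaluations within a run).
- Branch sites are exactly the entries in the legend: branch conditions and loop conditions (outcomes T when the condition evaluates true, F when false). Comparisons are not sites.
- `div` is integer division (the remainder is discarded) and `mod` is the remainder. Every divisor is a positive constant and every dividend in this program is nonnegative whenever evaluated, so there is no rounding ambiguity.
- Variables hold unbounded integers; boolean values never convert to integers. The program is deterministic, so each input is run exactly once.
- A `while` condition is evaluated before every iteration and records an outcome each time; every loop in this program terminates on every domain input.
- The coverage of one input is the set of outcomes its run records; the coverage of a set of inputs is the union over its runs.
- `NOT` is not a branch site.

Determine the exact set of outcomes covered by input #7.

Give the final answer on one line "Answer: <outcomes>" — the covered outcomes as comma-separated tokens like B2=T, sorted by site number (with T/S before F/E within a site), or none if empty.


Running input #7 (d=5, s=10), event by event:
  B1->T, B3->T, B4->F, B5->T
deduplicating events, the covered set is: B1=T, B3=T, B4=F, B5=T
Answer: B1=T, B3=T, B4=F, B5=T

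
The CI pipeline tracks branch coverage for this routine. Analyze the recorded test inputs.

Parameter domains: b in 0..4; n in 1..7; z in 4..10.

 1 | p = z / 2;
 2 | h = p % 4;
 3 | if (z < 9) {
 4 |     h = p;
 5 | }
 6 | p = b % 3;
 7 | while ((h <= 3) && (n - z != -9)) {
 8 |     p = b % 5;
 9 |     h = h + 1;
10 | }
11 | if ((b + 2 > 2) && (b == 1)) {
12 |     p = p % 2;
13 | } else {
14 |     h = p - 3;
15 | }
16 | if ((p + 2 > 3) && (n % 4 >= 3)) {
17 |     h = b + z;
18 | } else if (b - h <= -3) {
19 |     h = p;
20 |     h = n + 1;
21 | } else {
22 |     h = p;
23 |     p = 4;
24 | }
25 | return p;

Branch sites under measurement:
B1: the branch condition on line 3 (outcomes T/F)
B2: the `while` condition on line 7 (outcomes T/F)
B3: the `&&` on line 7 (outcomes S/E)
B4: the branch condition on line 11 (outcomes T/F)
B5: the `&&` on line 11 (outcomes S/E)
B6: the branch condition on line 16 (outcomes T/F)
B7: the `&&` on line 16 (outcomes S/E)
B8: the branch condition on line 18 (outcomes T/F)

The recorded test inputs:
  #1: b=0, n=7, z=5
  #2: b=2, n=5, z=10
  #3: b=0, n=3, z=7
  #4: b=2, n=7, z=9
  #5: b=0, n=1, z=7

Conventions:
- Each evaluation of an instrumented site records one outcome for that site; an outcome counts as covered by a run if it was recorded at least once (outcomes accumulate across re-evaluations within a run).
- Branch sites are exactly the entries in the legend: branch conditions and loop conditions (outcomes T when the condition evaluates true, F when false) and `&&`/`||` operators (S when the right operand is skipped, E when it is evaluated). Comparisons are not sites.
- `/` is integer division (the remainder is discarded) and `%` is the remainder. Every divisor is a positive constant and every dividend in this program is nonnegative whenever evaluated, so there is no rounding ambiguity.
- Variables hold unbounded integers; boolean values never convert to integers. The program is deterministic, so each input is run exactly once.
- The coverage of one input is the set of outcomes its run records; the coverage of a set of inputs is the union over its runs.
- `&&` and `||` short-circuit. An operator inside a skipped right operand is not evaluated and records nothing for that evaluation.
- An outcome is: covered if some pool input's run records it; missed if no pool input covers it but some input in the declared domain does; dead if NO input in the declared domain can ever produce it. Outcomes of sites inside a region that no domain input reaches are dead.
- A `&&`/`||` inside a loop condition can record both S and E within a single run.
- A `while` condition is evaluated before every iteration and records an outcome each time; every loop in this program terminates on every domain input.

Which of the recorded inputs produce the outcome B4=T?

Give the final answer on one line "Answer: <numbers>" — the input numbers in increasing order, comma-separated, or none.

input #1 (b=0, n=7, z=5): does not record B4=T
input #2 (b=2, n=5, z=10): does not record B4=T
input #3 (b=0, n=3, z=7): does not record B4=T
input #4 (b=2, n=7, z=9): does not record B4=T
input #5 (b=0, n=1, z=7): does not record B4=T

Answer: none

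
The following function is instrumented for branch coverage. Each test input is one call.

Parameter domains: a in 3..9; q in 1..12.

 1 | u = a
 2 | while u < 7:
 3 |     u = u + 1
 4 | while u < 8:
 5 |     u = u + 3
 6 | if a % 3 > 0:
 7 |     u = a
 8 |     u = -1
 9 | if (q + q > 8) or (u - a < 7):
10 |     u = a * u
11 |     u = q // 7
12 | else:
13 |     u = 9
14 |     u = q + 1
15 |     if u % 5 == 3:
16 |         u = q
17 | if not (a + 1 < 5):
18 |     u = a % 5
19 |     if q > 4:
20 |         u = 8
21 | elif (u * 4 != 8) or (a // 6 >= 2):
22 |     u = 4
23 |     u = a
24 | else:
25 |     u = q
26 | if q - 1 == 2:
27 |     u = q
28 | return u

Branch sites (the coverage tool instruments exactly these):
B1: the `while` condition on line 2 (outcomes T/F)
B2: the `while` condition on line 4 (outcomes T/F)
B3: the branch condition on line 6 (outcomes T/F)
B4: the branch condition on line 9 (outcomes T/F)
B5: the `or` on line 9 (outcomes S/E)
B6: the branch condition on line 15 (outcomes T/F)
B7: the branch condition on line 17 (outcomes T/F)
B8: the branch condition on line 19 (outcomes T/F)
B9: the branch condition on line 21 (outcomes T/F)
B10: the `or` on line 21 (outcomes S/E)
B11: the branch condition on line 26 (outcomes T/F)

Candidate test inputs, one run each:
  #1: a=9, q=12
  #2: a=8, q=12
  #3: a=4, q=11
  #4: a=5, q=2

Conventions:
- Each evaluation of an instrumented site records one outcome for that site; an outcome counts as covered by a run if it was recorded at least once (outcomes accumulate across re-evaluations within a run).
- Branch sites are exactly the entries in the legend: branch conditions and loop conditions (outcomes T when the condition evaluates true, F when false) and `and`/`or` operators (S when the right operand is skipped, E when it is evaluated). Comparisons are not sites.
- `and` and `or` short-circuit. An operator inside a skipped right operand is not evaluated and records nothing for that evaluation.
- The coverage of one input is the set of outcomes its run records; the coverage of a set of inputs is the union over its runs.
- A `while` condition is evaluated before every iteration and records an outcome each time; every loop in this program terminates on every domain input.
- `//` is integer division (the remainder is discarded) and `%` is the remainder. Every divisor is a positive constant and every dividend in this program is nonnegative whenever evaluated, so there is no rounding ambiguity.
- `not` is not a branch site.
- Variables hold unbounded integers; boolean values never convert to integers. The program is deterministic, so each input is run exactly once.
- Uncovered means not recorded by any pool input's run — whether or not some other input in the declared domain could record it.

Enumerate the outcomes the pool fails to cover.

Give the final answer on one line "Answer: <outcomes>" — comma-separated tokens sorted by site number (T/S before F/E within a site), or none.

input #1 (a=9, q=12): covers B1=F, B2=F, B3=F, B4=T, B5=S, B7=T, B8=T, B11=F
input #2 (a=8, q=12): covers B1=F, B2=F, B3=T, B4=T, B5=S, B7=T, B8=T, B11=F
input #3 (a=4, q=11): covers B1=T, B1=F, B2=T, B2=F, B3=T, B4=T, B5=S, B7=T, B8=T, B11=F
input #4 (a=5, q=2): covers B1=T, B1=F, B2=T, B2=F, B3=T, B4=T, B5=E, B7=T, B8=F, B11=F
union over the pool: B1=T, B1=F, B2=T, B2=F, B3=T, B3=F, B4=T, B5=S, B5=E, B7=T, B8=T, B8=F, B11=F
uncovered (9 of 22): B4=F, B6=T, B6=F, B7=F, B9=T, B9=F, B10=S, B10=E, B11=T

Answer: B4=F, B6=T, B6=F, B7=F, B9=T, B9=F, B10=S, B10=E, B11=T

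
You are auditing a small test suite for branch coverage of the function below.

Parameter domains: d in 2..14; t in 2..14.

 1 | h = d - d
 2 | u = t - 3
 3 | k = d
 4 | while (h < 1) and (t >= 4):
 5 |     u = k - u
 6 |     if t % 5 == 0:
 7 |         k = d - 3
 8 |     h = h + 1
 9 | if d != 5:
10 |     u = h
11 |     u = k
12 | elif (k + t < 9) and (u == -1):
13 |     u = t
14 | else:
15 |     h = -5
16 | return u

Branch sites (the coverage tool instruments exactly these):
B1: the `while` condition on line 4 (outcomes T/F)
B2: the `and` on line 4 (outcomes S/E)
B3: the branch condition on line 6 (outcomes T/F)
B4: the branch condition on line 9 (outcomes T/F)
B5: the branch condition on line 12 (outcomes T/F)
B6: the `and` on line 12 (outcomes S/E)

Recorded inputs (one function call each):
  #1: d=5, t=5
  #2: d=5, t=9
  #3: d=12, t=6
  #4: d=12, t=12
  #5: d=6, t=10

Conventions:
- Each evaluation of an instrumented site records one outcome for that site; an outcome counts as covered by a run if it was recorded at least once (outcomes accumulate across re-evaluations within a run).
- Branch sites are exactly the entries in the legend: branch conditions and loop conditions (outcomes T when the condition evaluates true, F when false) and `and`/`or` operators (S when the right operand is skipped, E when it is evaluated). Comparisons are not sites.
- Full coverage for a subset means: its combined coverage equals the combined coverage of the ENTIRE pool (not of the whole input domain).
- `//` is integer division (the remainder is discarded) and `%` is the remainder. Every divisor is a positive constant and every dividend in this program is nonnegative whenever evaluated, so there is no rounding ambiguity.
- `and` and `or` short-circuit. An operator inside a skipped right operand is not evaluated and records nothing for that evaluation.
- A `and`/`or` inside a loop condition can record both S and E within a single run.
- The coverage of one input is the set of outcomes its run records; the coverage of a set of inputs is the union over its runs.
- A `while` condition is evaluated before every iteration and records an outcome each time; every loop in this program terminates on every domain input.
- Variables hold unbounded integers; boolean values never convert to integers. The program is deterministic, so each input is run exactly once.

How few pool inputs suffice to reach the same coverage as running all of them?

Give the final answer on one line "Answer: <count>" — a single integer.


#1 (d=5, t=5) -> B2->E, B1->T, B3->T, B2->S, B1->F, B4->F, B6->E, B5->F; covered: B1=T, B1=F, B2=S, B2=E, B3=T, B4=F, B5=F, B6=E
#2 (d=5, t=9) -> B2->E, B1->T, B3->F, B2->S, B1->F, B4->F, B6->S, B5->F; covered: B1=T, B1=F, B2=S, B2=E, B3=F, B4=F, B5=F, B6=S
#3 (d=12, t=6) -> B2->E, B1->T, B3->F, B2->S, B1->F, B4->T; covered: B1=T, B1=F, B2=S, B2=E, B3=F, B4=T
#4 (d=12, t=12) -> B2->E, B1->T, B3->F, B2->S, B1->F, B4->T; covered: B1=T, B1=F, B2=S, B2=E, B3=F, B4=T
#5 (d=6, t=10) -> B2->E, B1->T, B3->T, B2->S, B1->F, B4->T; covered: B1=T, B1=F, B2=S, B2=E, B3=T, B4=T
pool-wide coverage (11 outcomes): B1=T, B1=F, B2=S, B2=E, B3=T, B3=F, B4=T, B4=F, B5=F, B6=S, B6=E
no size-1 subset reaches all 11 outcomes (best union: 8/11)
no size-2 subset reaches all 11 outcomes (best union: 10/11)
inputs {1, 2, 3} (size 3) cover everything; no size-3 subset with a lexicographically smaller index list covers all 11
Answer: 3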